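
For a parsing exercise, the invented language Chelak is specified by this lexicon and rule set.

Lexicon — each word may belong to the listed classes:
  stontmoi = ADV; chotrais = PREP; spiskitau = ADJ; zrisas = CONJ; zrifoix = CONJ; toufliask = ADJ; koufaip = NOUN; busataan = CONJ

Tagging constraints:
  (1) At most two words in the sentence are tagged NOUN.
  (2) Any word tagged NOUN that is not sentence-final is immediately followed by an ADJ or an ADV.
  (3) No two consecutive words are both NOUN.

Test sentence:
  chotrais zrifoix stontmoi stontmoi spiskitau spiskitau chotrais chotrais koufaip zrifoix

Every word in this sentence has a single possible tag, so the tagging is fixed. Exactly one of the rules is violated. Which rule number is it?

Fixed tagging: PREP CONJ ADV ADV ADJ ADJ PREP PREP NOUN CONJ.
Rule check: R1 ✓, R2 ✗, R3 ✓.
Only rule 2 fails.

2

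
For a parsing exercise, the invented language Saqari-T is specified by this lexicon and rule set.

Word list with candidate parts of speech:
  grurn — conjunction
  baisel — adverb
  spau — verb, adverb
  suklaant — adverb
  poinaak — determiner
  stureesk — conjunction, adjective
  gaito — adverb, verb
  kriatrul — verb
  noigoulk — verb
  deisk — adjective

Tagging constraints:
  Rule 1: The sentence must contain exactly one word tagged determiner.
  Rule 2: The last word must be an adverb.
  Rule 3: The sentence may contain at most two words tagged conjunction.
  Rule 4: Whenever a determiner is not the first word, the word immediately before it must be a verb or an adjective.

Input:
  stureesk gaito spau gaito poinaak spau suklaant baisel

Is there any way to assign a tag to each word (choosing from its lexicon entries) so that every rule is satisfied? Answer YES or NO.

YES

Candidates per position — 1:stureesk {conjunction,adjective}; 2:gaito {adverb,verb}; 3:spau {verb,adverb}; 4:gaito {adverb,verb}; 5:poinaak {determiner}; 6:spau {verb,adverb}; 7:suklaant {adverb}; 8:baisel {adverb}.
One satisfying assignment: conjunction verb adverb verb determiner adverb adverb adverb.
Check: rule 1 ✓; rule 2 ✓; rule 3 ✓; rule 4 ✓.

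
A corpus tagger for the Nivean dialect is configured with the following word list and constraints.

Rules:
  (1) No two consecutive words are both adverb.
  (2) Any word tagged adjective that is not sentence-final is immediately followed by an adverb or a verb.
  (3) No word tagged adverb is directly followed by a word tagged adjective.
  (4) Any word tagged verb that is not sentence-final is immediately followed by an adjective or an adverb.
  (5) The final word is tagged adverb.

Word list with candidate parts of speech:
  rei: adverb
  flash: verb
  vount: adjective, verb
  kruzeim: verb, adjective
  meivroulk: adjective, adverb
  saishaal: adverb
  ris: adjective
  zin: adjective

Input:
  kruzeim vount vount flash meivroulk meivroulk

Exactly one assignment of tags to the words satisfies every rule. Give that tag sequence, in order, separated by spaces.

adjective verb adjective verb adjective adverb

Candidates per position — 1:kruzeim {verb,adjective}; 2:vount {adjective,verb}; 3:vount {adjective,verb}; 4:flash {verb}; 5:meivroulk {adjective,adverb}; 6:meivroulk {adjective,adverb}.
Word 3 cannot be verb — rule 4 would then fail for every completion. It is adjective.
Word 6 cannot be adjective — rule 5 would then fail for every completion. It is adverb.
Word 2 cannot be adjective — rule 2 would then fail for every completion. It is verb.
Word 5 cannot be adverb — rule 1 would then fail for every completion. It is adjective.
Word 1 cannot be verb — rule 4 would then fail for every completion. It is adjective.
The only consistent sequence is: adjective verb adjective verb adjective adverb.
Checking: rule 1 ok; rule 2 ok; rule 3 ok; rule 4 ok; rule 5 ok.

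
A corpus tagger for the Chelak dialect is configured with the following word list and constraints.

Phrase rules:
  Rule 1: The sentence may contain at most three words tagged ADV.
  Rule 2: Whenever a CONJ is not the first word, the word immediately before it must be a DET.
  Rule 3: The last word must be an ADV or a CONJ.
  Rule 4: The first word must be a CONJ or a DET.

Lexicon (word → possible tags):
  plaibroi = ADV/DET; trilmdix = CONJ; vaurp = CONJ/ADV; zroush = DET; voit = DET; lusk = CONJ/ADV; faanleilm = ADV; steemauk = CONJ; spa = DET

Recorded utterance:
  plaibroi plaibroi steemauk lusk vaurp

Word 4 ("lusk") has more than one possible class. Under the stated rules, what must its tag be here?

Candidates per position — 1:plaibroi {ADV,DET}; 2:plaibroi {ADV,DET}; 3:steemauk {CONJ}; 4:lusk {CONJ,ADV}; 5:vaurp {CONJ,ADV}.
Position 1: tagging it ADV would leave rule 4 unsatisfiable, so it must be DET.
Position 2: tagging it ADV would leave rule 2 unsatisfiable, so it must be DET.
Position 4: tagging it CONJ would leave rule 2 unsatisfiable, so it must be ADV.
Position 5: tagging it CONJ would leave rule 2 unsatisfiable, so it must be ADV.
The unique satisfying tagging is: DET DET CONJ ADV ADV.
Rule-by-rule: rule 1 ok; rule 2 ok; rule 3 ok; rule 4 ok.

ADV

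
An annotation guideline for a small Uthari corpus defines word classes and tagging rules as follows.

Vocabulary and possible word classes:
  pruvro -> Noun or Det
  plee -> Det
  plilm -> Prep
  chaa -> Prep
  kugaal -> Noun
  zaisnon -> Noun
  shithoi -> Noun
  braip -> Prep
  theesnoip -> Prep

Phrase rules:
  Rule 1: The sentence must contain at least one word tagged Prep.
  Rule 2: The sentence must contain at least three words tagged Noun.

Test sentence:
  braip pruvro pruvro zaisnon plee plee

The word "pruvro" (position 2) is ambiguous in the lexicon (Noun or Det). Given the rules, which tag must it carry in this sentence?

Noun

Candidates per position — 1:braip {Prep}; 2:pruvro {Noun,Det}; 3:pruvro {Noun,Det}; 4:zaisnon {Noun}; 5:plee {Det}; 6:plee {Det}.
At position 2, choosing Det makes rule 2 impossible to satisfy; hence Noun.
At position 3, choosing Det makes rule 2 impossible to satisfy; hence Noun.
That leaves exactly one tagging: Prep Noun Noun Noun Det Det.
Rule-by-rule: rule 1 holds; rule 2 holds.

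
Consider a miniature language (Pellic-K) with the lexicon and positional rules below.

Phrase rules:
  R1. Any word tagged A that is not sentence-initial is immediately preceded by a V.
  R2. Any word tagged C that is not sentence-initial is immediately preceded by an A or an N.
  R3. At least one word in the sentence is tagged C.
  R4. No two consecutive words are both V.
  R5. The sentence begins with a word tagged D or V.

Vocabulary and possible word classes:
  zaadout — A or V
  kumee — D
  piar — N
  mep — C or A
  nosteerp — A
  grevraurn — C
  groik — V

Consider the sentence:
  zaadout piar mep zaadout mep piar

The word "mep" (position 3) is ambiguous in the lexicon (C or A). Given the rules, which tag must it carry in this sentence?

Candidates per position — 1:zaadout {A,V}; 2:piar {N}; 3:mep {C,A}; 4:zaadout {A,V}; 5:mep {C,A}; 6:piar {N}.
At position 1, choosing A makes rule 5 impossible to satisfy; hence V.
At position 3, choosing A makes rule 1 impossible to satisfy; hence C.
At position 4, choosing A makes rule 1 impossible to satisfy; hence V.
At position 5, choosing C makes rule 2 impossible to satisfy; hence A.
The only consistent sequence is: V N C V A N.
Verifying each rule — rule 1 satisfied; rule 2 satisfied; rule 3 satisfied; rule 4 satisfied; rule 5 satisfied.

C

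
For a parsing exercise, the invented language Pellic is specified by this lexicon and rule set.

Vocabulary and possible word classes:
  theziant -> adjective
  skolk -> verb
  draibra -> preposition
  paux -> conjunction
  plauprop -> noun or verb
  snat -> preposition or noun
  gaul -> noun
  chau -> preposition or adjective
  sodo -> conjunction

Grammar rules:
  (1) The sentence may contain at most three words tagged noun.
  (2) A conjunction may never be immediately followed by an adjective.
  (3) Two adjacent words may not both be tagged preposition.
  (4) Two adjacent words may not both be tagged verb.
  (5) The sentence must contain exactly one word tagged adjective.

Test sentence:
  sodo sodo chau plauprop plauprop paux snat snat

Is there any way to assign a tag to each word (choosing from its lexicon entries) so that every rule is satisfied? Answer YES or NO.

NO

Candidates per position — 1:sodo {conjunction}; 2:sodo {conjunction}; 3:chau {preposition,adjective}; 4:plauprop {noun,verb}; 5:plauprop {noun,verb}; 6:paux {conjunction}; 7:snat {preposition,noun}; 8:snat {preposition,noun}.
Every candidate sequence violates at least one rule; no consistent tagging exists.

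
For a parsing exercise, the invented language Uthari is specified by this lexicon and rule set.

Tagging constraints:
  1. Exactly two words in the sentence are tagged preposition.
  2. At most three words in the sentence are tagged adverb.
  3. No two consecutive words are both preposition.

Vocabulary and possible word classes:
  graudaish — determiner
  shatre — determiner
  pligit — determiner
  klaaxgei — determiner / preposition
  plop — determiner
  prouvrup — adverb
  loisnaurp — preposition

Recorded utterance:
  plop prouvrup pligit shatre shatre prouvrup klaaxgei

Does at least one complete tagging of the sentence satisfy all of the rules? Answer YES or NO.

NO

Candidates per position — 1:plop {determiner}; 2:prouvrup {adverb}; 3:pligit {determiner}; 4:shatre {determiner}; 5:shatre {determiner}; 6:prouvrup {adverb}; 7:klaaxgei {determiner,preposition}.
Rule 1 cannot be satisfied by any choice of tags from the lexicon.
So there is no consistent tagging.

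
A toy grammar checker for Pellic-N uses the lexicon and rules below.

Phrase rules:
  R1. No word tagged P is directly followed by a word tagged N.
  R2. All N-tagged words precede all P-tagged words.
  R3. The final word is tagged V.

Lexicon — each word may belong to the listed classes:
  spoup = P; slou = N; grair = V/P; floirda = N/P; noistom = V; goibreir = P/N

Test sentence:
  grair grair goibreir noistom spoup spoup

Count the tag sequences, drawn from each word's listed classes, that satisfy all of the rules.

Candidates per position — 1:grair {V,P}; 2:grair {V,P}; 3:goibreir {P,N}; 4:noistom {V}; 5:spoup {P}; 6:spoup {P}.
There are 8 candidate sequences in total.
Rule 3 cannot be satisfied by any choice of tags from the lexicon.
So there is no consistent tagging.
Count = 0.

0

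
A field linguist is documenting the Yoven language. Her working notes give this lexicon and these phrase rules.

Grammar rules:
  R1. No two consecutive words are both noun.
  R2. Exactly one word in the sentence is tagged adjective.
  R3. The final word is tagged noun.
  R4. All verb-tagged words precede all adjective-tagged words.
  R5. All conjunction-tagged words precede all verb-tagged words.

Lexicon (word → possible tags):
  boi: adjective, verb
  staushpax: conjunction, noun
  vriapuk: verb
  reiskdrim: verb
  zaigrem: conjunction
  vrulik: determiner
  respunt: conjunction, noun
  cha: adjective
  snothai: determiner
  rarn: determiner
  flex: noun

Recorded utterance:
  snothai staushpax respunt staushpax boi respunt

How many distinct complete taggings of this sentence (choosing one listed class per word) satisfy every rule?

Candidates per position — 1:snothai {determiner}; 2:staushpax {conjunction,noun}; 3:respunt {conjunction,noun}; 4:staushpax {conjunction,noun}; 5:boi {adjective,verb}; 6:respunt {conjunction,noun}.
There are 32 candidate sequences in total.
The sequences that satisfy every rule: determiner conjunction conjunction conjunction adjective noun; determiner conjunction conjunction noun adjective noun; determiner conjunction noun conjunction adjective noun; determiner noun conjunction conjunction adjective noun; determiner noun conjunction noun adjective noun.
Count = 5.

5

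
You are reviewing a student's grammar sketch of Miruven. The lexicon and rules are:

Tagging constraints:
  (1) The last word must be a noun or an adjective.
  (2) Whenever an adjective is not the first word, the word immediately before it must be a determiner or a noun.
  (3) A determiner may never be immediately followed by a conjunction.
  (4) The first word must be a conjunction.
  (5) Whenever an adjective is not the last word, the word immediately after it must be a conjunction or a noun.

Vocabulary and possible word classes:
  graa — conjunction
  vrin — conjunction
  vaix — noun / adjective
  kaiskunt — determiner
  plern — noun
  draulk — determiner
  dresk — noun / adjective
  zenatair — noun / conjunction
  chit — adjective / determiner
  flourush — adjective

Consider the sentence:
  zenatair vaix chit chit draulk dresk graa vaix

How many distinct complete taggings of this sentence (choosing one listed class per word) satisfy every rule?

2

Candidates per position — 1:zenatair {noun,conjunction}; 2:vaix {noun,adjective}; 3:chit {adjective,determiner}; 4:chit {adjective,determiner}; 5:draulk {determiner}; 6:dresk {noun,adjective}; 7:graa {conjunction}; 8:vaix {noun,adjective}.
There are 64 candidate sequences in total.
The sequences that satisfy every rule: conjunction noun determiner determiner determiner noun conjunction noun; conjunction noun determiner determiner determiner adjective conjunction noun.
Count = 2.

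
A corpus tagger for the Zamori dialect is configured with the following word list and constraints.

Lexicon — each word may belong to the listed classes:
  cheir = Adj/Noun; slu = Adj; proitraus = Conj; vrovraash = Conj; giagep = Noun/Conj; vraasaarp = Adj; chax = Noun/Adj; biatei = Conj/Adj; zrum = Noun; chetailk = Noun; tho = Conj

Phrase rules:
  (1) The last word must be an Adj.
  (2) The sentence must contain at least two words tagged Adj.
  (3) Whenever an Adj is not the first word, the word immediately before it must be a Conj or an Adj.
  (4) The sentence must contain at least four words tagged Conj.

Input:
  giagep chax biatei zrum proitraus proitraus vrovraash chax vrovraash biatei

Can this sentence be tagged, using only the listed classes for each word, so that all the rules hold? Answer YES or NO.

YES

Candidates per position — 1:giagep {Noun,Conj}; 2:chax {Noun,Adj}; 3:biatei {Conj,Adj}; 4:zrum {Noun}; 5:proitraus {Conj}; 6:proitraus {Conj}; 7:vrovraash {Conj}; 8:chax {Noun,Adj}; 9:vrovraash {Conj}; 10:biatei {Conj,Adj}.
One satisfying assignment: Conj Adj Conj Noun Conj Conj Conj Adj Conj Adj.
Verifying each rule — rule 1 holds; rule 2 holds; rule 3 holds; rule 4 holds.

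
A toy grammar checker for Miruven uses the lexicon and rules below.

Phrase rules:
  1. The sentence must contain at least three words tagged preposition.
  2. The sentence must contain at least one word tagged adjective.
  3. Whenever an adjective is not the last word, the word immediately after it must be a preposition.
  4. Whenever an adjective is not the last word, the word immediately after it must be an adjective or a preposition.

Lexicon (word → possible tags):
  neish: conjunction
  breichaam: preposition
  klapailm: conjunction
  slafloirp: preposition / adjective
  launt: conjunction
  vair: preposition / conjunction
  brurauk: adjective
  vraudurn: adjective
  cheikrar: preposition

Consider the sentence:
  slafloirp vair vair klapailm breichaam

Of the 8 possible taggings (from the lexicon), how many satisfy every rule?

1

Candidates per position — 1:slafloirp {preposition,adjective}; 2:vair {preposition,conjunction}; 3:vair {preposition,conjunction}; 4:klapailm {conjunction}; 5:breichaam {preposition}.
There are 8 candidate sequences in total.
The sequences that satisfy every rule: adjective preposition preposition conjunction preposition.
Count = 1.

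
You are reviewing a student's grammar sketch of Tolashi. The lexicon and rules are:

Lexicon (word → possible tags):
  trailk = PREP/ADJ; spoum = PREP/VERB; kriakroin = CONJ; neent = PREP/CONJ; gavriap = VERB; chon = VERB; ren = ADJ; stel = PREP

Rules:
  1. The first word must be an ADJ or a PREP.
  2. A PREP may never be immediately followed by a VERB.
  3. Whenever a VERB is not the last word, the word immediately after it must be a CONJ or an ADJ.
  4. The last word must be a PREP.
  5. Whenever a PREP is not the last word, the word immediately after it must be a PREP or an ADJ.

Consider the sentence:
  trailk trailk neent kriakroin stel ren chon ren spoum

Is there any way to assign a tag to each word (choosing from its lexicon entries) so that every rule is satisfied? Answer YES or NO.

Candidates per position — 1:trailk {PREP,ADJ}; 2:trailk {PREP,ADJ}; 3:neent {PREP,CONJ}; 4:kriakroin {CONJ}; 5:stel {PREP}; 6:ren {ADJ}; 7:chon {VERB}; 8:ren {ADJ}; 9:spoum {PREP,VERB}.
One satisfying assignment: ADJ ADJ CONJ CONJ PREP ADJ VERB ADJ PREP.
Checking: rule 1 ok; rule 2 ok; rule 3 ok; rule 4 ok; rule 5 ok.

YES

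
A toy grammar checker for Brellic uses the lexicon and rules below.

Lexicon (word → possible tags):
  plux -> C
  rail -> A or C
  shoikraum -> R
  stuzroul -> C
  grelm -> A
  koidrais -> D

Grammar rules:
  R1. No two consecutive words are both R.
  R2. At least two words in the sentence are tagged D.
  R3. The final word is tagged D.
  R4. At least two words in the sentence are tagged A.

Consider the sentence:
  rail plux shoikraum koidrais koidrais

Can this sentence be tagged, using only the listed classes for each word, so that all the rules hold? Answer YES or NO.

NO

Candidates per position — 1:rail {A,C}; 2:plux {C}; 3:shoikraum {R}; 4:koidrais {D}; 5:koidrais {D}.
Rule 4 cannot be satisfied by any choice of tags from the lexicon.
So there is no consistent tagging.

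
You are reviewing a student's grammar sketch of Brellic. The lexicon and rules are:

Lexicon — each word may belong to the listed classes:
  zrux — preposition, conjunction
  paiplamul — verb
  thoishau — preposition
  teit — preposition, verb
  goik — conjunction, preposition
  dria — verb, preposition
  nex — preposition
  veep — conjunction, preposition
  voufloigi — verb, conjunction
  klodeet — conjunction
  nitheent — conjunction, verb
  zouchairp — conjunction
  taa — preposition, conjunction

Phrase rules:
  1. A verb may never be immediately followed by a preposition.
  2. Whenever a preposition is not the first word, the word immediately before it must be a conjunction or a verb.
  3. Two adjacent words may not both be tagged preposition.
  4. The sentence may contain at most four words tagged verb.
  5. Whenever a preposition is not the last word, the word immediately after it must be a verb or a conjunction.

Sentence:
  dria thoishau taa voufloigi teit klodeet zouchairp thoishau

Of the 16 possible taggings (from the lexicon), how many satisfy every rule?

0

Candidates per position — 1:dria {verb,preposition}; 2:thoishau {preposition}; 3:taa {preposition,conjunction}; 4:voufloigi {verb,conjunction}; 5:teit {preposition,verb}; 6:klodeet {conjunction}; 7:zouchairp {conjunction}; 8:thoishau {preposition}.
There are 16 candidate sequences in total.
Every candidate sequence violates at least one rule; no consistent tagging exists.
Count = 0.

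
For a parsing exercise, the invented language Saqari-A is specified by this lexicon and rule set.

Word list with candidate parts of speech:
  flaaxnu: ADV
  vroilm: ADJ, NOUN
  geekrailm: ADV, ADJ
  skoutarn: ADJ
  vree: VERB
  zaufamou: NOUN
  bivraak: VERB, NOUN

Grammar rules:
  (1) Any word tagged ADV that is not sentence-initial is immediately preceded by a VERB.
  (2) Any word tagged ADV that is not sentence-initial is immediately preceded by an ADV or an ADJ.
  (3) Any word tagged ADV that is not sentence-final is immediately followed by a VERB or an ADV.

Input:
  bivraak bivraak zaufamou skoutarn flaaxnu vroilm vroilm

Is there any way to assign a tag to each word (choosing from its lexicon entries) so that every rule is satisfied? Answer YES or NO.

Candidates per position — 1:bivraak {VERB,NOUN}; 2:bivraak {VERB,NOUN}; 3:zaufamou {NOUN}; 4:skoutarn {ADJ}; 5:flaaxnu {ADV}; 6:vroilm {ADJ,NOUN}; 7:vroilm {ADJ,NOUN}.
Rule 1 cannot be satisfied by any choice of tags from the lexicon.
So there is no consistent tagging.

NO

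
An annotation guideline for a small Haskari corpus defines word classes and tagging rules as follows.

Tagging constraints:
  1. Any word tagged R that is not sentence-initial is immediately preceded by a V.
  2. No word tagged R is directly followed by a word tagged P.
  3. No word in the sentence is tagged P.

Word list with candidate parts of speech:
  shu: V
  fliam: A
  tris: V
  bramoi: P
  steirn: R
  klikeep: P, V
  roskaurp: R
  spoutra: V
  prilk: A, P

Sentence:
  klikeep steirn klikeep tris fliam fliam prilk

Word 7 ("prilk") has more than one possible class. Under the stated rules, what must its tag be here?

A

Candidates per position — 1:klikeep {P,V}; 2:steirn {R}; 3:klikeep {P,V}; 4:tris {V}; 5:fliam {A}; 6:fliam {A}; 7:prilk {A,P}.
Position 1: tagging it P would leave rule 1 unsatisfiable, so it must be V.
Position 3: tagging it P would leave rule 2 unsatisfiable, so it must be V.
Position 7: tagging it P would leave rule 3 unsatisfiable, so it must be A.
So the tagging must be: V R V V A A A.
Rule-by-rule: rule 1 holds; rule 2 holds; rule 3 holds.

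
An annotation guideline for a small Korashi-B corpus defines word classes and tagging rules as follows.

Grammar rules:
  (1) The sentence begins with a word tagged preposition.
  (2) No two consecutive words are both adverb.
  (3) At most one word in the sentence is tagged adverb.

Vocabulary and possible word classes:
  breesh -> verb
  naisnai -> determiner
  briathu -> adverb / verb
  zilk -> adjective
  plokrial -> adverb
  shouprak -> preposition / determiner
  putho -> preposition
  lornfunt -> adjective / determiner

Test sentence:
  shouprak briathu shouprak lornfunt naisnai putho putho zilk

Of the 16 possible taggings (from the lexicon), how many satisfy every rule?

Candidates per position — 1:shouprak {preposition,determiner}; 2:briathu {adverb,verb}; 3:shouprak {preposition,determiner}; 4:lornfunt {adjective,determiner}; 5:naisnai {determiner}; 6:putho {preposition}; 7:putho {preposition}; 8:zilk {adjective}.
There are 16 candidate sequences in total.
Checking each against the rules leaves 8 sequences.
Count = 8.

8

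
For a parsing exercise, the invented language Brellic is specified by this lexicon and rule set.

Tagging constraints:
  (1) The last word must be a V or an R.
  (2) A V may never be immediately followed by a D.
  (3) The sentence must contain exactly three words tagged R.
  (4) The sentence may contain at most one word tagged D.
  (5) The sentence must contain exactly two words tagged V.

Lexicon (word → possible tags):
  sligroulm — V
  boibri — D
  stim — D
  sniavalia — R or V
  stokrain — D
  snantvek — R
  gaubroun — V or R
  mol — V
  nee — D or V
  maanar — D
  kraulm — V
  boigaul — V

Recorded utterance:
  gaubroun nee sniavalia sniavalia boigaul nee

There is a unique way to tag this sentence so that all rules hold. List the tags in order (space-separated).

Candidates per position — 1:gaubroun {V,R}; 2:nee {D,V}; 3:sniavalia {R,V}; 4:sniavalia {R,V}; 5:boigaul {V}; 6:nee {D,V}.
At position 1, choosing V makes rule 3 impossible to satisfy; hence R.
At position 3, choosing V makes rule 3 impossible to satisfy; hence R.
At position 4, choosing V makes rule 3 impossible to satisfy; hence R.
At position 6, choosing D makes rule 1 impossible to satisfy; hence V.
At position 2, choosing V makes rule 5 impossible to satisfy; hence D.
The only consistent sequence is: R D R R V V.
Checking: rule 1 satisfied; rule 2 satisfied; rule 3 satisfied; rule 4 satisfied; rule 5 satisfied.

R D R R V V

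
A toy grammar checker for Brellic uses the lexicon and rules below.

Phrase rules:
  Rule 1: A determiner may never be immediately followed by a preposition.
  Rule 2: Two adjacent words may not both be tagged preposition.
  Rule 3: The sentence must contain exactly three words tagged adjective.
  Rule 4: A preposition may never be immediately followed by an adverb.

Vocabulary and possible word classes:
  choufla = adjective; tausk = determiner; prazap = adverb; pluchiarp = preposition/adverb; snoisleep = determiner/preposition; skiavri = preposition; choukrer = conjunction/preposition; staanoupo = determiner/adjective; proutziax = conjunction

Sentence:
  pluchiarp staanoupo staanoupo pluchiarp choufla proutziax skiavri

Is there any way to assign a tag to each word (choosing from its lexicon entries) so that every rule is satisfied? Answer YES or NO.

Candidates per position — 1:pluchiarp {preposition,adverb}; 2:staanoupo {determiner,adjective}; 3:staanoupo {determiner,adjective}; 4:pluchiarp {preposition,adverb}; 5:choufla {adjective}; 6:proutziax {conjunction}; 7:skiavri {preposition}.
One satisfying assignment: adverb adjective adjective adverb adjective conjunction preposition.
Checking: rule 1 ok; rule 2 ok; rule 3 ok; rule 4 ok.

YES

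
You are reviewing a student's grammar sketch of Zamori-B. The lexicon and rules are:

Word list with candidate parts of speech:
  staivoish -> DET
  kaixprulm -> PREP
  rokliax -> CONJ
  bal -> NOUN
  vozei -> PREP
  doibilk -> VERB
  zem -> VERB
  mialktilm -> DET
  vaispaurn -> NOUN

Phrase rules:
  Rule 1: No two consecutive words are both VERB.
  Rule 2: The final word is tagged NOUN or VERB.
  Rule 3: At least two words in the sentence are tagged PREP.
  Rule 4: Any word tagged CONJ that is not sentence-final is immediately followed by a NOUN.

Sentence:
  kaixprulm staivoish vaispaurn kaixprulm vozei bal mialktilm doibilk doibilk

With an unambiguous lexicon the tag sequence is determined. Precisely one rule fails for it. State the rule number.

Fixed tagging: PREP DET NOUN PREP PREP NOUN DET VERB VERB.
Rule check: R1 fail, R2 pass, R3 pass, R4 pass.
Only rule 1 fails.

1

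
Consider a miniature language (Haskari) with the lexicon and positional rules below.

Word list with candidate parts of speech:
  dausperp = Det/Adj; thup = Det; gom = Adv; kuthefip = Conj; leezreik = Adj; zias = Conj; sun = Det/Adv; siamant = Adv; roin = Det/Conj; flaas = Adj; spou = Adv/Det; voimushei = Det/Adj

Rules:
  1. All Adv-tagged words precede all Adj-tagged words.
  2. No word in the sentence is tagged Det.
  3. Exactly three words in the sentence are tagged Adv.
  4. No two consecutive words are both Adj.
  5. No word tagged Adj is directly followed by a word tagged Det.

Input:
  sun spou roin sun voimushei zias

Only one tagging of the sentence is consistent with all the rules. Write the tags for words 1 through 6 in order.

Candidates per position — 1:sun {Det,Adv}; 2:spou {Adv,Det}; 3:roin {Det,Conj}; 4:sun {Det,Adv}; 5:voimushei {Det,Adj}; 6:zias {Conj}.
At position 1, choosing Det makes rule 2 impossible to satisfy; hence Adv.
At position 2, choosing Det makes rule 2 impossible to satisfy; hence Adv.
At position 3, choosing Det makes rule 2 impossible to satisfy; hence Conj.
At position 4, choosing Det makes rule 2 impossible to satisfy; hence Adv.
At position 5, choosing Det makes rule 2 impossible to satisfy; hence Adj.
The only consistent sequence is: Adv Adv Conj Adv Adj Conj.
Verifying each rule — rule 1 satisfied; rule 2 satisfied; rule 3 satisfied; rule 4 satisfied; rule 5 satisfied.

Adv Adv Conj Adv Adj Conj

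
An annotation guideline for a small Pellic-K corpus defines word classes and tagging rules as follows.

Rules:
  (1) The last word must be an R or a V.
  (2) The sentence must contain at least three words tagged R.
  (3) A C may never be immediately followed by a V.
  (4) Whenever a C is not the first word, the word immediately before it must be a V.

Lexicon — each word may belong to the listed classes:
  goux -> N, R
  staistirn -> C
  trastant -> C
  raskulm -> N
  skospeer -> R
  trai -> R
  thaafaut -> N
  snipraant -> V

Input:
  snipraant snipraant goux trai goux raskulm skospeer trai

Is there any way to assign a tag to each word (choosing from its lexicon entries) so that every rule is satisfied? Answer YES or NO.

Candidates per position — 1:snipraant {V}; 2:snipraant {V}; 3:goux {N,R}; 4:trai {R}; 5:goux {N,R}; 6:raskulm {N}; 7:skospeer {R}; 8:trai {R}.
One satisfying assignment: V V N R R N R R.
Rule-by-rule: rule 1 ✓; rule 2 ✓; rule 3 ✓; rule 4 ✓.

YES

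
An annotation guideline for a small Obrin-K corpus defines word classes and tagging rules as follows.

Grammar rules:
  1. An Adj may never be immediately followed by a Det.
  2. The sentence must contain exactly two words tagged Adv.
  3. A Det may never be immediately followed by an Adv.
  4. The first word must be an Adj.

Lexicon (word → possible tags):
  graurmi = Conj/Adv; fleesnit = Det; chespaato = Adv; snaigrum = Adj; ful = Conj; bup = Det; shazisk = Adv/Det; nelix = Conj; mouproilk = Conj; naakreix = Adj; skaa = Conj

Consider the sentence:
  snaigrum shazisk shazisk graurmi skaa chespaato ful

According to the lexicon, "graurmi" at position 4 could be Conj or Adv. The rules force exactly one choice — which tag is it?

Candidates per position — 1:snaigrum {Adj}; 2:shazisk {Adv,Det}; 3:shazisk {Adv,Det}; 4:graurmi {Conj,Adv}; 5:skaa {Conj}; 6:chespaato {Adv}; 7:ful {Conj}.
If word 2 were Det, no tagging could satisfy rule 1; so word 2 is Adv.
If word 3 were Adv, no tagging could satisfy rule 2; so word 3 is Det.
If word 4 were Adv, no tagging could satisfy rule 2; so word 4 is Conj.
So the tagging must be: Adj Adv Det Conj Conj Adv Conj.
Verifying each rule — rule 1 holds; rule 2 holds; rule 3 holds; rule 4 holds.

Conj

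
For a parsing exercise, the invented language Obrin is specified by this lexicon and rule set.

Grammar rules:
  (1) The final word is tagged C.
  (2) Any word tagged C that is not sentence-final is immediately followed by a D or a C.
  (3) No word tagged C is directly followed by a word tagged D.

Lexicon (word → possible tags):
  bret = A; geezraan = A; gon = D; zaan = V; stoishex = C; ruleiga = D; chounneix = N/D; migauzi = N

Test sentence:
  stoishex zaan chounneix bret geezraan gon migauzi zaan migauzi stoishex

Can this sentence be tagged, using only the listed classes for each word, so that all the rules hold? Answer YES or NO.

NO

Candidates per position — 1:stoishex {C}; 2:zaan {V}; 3:chounneix {N,D}; 4:bret {A}; 5:geezraan {A}; 6:gon {D}; 7:migauzi {N}; 8:zaan {V}; 9:migauzi {N}; 10:stoishex {C}.
Rule 2 cannot be satisfied by any choice of tags from the lexicon.
So there is no consistent tagging.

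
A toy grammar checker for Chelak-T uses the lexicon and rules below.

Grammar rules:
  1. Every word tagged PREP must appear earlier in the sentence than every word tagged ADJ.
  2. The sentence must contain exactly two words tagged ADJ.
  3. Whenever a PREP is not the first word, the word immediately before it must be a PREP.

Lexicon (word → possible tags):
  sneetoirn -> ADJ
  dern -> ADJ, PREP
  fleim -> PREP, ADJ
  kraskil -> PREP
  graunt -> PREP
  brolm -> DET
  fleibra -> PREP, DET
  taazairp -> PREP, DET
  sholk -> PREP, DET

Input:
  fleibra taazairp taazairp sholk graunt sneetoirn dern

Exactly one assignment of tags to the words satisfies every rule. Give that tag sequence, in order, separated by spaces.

PREP PREP PREP PREP PREP ADJ ADJ

Candidates per position — 1:fleibra {PREP,DET}; 2:taazairp {PREP,DET}; 3:taazairp {PREP,DET}; 4:sholk {PREP,DET}; 5:graunt {PREP}; 6:sneetoirn {ADJ}; 7:dern {ADJ,PREP}.
Word 1 cannot be DET — rule 3 would then fail for every completion. It is PREP.
Word 2 cannot be DET — rule 3 would then fail for every completion. It is PREP.
Word 3 cannot be DET — rule 3 would then fail for every completion. It is PREP.
Word 4 cannot be DET — rule 3 would then fail for every completion. It is PREP.
Word 7 cannot be PREP — rule 1 would then fail for every completion. It is ADJ.
So the tagging must be: PREP PREP PREP PREP PREP ADJ ADJ.
Verifying each rule — rule 1 holds; rule 2 holds; rule 3 holds.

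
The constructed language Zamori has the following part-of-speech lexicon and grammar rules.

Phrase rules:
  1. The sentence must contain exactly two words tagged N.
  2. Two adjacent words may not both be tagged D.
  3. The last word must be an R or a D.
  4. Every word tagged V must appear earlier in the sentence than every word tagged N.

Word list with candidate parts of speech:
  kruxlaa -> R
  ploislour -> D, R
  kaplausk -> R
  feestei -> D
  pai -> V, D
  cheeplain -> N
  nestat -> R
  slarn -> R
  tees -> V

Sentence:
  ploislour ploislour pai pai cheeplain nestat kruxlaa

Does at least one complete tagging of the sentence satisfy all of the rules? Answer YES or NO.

Candidates per position — 1:ploislour {D,R}; 2:ploislour {D,R}; 3:pai {V,D}; 4:pai {V,D}; 5:cheeplain {N}; 6:nestat {R}; 7:kruxlaa {R}.
Rule 1 cannot be satisfied by any choice of tags from the lexicon.
So there is no consistent tagging.

NO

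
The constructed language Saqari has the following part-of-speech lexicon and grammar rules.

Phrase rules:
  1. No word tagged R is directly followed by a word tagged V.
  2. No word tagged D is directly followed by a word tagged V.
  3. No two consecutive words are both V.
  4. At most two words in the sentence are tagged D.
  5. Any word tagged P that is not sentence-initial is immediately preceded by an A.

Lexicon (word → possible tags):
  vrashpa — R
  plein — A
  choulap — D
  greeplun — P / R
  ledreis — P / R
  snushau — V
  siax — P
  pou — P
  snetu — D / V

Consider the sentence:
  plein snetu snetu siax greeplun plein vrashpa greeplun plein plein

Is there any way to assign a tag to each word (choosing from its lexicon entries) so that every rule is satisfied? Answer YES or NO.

Candidates per position — 1:plein {A}; 2:snetu {D,V}; 3:snetu {D,V}; 4:siax {P}; 5:greeplun {P,R}; 6:plein {A}; 7:vrashpa {R}; 8:greeplun {P,R}; 9:plein {A}; 10:plein {A}.
Rule 5 cannot be satisfied by any choice of tags from the lexicon.
So there is no consistent tagging.

NO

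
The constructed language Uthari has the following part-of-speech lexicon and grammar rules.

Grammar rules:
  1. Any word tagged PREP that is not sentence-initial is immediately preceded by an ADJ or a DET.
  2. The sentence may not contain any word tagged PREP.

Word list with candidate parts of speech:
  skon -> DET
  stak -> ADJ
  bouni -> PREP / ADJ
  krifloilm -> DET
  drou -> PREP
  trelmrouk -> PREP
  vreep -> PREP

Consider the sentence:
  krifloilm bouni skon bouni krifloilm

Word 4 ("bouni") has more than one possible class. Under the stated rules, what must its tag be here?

Candidates per position — 1:krifloilm {DET}; 2:bouni {PREP,ADJ}; 3:skon {DET}; 4:bouni {PREP,ADJ}; 5:krifloilm {DET}.
If word 2 were PREP, no tagging could satisfy rule 2; so word 2 is ADJ.
If word 4 were PREP, no tagging could satisfy rule 2; so word 4 is ADJ.
The only consistent sequence is: DET ADJ DET ADJ DET.
Verifying each rule — rule 1 satisfied; rule 2 satisfied.

ADJ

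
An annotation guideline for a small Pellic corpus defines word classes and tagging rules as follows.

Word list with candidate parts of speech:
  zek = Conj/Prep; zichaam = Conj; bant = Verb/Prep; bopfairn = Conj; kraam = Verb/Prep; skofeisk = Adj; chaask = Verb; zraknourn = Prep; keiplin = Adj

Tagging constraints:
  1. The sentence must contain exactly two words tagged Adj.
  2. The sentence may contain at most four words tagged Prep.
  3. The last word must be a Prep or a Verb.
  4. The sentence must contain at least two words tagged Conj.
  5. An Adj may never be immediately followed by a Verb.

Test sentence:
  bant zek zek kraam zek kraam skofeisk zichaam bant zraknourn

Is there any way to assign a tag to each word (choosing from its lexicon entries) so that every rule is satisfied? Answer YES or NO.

NO

Candidates per position — 1:bant {Verb,Prep}; 2:zek {Conj,Prep}; 3:zek {Conj,Prep}; 4:kraam {Verb,Prep}; 5:zek {Conj,Prep}; 6:kraam {Verb,Prep}; 7:skofeisk {Adj}; 8:zichaam {Conj}; 9:bant {Verb,Prep}; 10:zraknourn {Prep}.
Rule 1 cannot be satisfied by any choice of tags from the lexicon.
So there is no consistent tagging.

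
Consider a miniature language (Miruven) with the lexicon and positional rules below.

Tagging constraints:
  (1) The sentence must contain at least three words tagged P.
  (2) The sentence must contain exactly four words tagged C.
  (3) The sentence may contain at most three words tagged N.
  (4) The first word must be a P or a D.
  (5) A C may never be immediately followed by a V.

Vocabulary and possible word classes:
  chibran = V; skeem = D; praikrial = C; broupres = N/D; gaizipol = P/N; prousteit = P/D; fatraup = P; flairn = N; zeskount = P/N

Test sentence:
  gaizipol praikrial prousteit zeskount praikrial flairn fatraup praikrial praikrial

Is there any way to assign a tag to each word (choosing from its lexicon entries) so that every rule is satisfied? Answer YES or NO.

YES

Candidates per position — 1:gaizipol {P,N}; 2:praikrial {C}; 3:prousteit {P,D}; 4:zeskount {P,N}; 5:praikrial {C}; 6:flairn {N}; 7:fatraup {P}; 8:praikrial {C}; 9:praikrial {C}.
One satisfying assignment: P C D P C N P C C.
Check: rule 1 holds; rule 2 holds; rule 3 holds; rule 4 holds; rule 5 holds.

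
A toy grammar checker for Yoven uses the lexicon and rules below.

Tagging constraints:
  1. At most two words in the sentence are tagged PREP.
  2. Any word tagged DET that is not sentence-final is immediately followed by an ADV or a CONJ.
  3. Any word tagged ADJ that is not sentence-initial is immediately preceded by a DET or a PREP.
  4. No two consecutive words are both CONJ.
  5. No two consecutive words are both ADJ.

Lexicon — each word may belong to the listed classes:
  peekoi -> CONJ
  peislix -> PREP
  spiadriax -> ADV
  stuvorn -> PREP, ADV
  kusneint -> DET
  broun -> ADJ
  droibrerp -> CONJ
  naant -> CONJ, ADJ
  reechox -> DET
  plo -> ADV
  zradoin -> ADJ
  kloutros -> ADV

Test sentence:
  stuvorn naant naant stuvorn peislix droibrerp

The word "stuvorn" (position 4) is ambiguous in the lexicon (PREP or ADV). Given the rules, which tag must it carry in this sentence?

Candidates per position — 1:stuvorn {PREP,ADV}; 2:naant {CONJ,ADJ}; 3:naant {CONJ,ADJ}; 4:stuvorn {PREP,ADV}; 5:peislix {PREP}; 6:droibrerp {CONJ}.
Word 3 cannot be ADJ — rule 3 would then fail for every completion. It is CONJ.
Word 2 cannot be CONJ — rule 4 would then fail for every completion. It is ADJ.
Word 1 cannot be ADV — rule 3 would then fail for every completion. It is PREP.
Word 4 cannot be PREP — rule 1 would then fail for every completion. It is ADV.
So the tagging must be: PREP ADJ CONJ ADV PREP CONJ.
Checking: rule 1 ok; rule 2 ok; rule 3 ok; rule 4 ok; rule 5 ok.

ADV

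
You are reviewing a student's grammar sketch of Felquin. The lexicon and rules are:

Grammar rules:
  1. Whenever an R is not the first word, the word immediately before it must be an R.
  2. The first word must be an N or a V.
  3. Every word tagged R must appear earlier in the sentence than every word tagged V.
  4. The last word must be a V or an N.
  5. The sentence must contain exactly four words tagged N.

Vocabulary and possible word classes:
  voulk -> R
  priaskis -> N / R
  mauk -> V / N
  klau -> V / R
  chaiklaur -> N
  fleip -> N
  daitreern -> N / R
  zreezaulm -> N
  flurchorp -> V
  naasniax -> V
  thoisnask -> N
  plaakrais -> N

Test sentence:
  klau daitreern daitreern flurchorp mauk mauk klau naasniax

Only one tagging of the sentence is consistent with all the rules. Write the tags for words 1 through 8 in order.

V N N V N N V V

Candidates per position — 1:klau {V,R}; 2:daitreern {N,R}; 3:daitreern {N,R}; 4:flurchorp {V}; 5:mauk {V,N}; 6:mauk {V,N}; 7:klau {V,R}; 8:naasniax {V}.
If word 1 were R, no tagging could satisfy rule 2; so word 1 is V.
If word 2 were R, no tagging could satisfy rule 1; so word 2 is N.
If word 3 were R, no tagging could satisfy rule 1; so word 3 is N.
If word 5 were V, no tagging could satisfy rule 5; so word 5 is N.
If word 6 were V, no tagging could satisfy rule 5; so word 6 is N.
If word 7 were R, no tagging could satisfy rule 1; so word 7 is V.
So the tagging must be: V N N V N N V V.
Checking: rule 1 ok; rule 2 ok; rule 3 ok; rule 4 ok; rule 5 ok.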